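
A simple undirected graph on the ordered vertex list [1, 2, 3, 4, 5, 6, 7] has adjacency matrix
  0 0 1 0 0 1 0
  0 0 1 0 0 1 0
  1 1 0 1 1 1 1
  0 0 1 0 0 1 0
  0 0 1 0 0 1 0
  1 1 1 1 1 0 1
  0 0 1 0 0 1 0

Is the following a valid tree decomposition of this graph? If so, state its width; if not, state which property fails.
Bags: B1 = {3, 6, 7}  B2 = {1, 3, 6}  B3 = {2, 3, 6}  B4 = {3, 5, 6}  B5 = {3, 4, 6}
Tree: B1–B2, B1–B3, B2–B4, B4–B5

Checking the three conditions: (i) the bags cover all of {1, 2, 3, 4, 5, 6, 7}; (ii) for each edge, some bag contains both endpoints; (iii) the bags containing any fixed vertex form a subtree. All hold, so the decomposition is valid with width 3 − 1 = 2.

Yes; width 2.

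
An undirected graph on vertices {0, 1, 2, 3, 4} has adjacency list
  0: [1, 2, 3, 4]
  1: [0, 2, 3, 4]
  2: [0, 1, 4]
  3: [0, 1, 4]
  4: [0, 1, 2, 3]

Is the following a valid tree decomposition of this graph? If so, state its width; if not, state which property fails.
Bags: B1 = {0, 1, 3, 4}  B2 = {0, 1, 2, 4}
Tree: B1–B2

Yes; width 3.

Vertex coverage: the bags together contain {0, 1, 2, 3, 4}, the full vertex set. Edge coverage: each edge of G has both endpoints in at least one bag. Running intersection: for every vertex, the bags containing it form a connected subtree. All three properties hold, so this is a valid tree decomposition of width max|bag| − 1 = 3, and hence tw(G) ≤ 3.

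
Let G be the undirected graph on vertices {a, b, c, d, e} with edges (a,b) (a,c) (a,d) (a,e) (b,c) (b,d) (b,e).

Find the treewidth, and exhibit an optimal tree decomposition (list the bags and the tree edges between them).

Every bag has size at most 3, so the width is 3 − 1 = 2 and tw(G) ≤ 2. For the lower bound, the 3 vertices {a, b, d} are pairwise adjacent, and any tree decomposition puts a clique entirely inside one bag — forcing width ≥ 2. Combining the bounds, tw(G) = 2.

Treewidth 2.
One such decomposition:
Bags: B1 = {a, b, c}  B2 = {a, b, e}  B3 = {a, b, d}
Tree: B1–B2, B1–B3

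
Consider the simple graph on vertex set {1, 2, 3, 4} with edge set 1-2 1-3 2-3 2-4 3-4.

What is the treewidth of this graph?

A width-2 tree decomposition is:
Bags: B1 = {1, 2, 3}  B2 = {2, 3, 4}
Tree: B1–B2
Every bag has size at most 3, so the width is 3 − 1 = 2 and tw(G) ≤ 2. For the lower bound, the 3 vertices {1, 2, 3} are pairwise adjacent, and any tree decomposition puts a clique entirely inside one bag — forcing width ≥ 2. Combining the bounds, tw(G) = 2.

2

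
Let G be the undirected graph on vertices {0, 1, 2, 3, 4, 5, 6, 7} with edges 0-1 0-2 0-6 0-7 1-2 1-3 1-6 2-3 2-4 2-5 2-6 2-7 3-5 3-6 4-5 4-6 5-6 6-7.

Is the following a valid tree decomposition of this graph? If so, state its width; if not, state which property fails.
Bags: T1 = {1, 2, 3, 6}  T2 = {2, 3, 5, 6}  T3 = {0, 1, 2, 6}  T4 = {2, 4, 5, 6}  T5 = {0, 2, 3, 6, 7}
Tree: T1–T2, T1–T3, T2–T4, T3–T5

No — bags containing vertex 3 are not connected in the tree.

A tree decomposition must satisfy three properties: every vertex lies in some bag; for every edge, both endpoints lie together in some bag; and for every vertex, the bags containing it form a connected subtree. Here bags containing vertex 3 are not connected in the tree, so the decomposition is invalid.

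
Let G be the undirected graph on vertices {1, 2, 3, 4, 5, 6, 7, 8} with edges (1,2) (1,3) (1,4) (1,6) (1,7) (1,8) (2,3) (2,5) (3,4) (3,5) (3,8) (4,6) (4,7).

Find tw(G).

A width-2 tree decomposition is:
Bags: B1 = {1, 2, 3}  B2 = {1, 3, 8}  B3 = {1, 3, 4}  B4 = {1, 4, 7}  B5 = {2, 3, 5}  B6 = {1, 4, 6}
Tree: B1–B2, B1–B3, B3–B4, B1–B5, B4–B6
The largest bag has 3 vertices, giving width 2; this decomposition certifies tw(G) ≤ 2. Conversely, {1, 3, 8} is a clique of size 3, and the vertices of any clique must share a bag in every tree decomposition; so some bag has ≥ 3 vertices and tw(G) ≥ 2. Therefore the treewidth is 2.

2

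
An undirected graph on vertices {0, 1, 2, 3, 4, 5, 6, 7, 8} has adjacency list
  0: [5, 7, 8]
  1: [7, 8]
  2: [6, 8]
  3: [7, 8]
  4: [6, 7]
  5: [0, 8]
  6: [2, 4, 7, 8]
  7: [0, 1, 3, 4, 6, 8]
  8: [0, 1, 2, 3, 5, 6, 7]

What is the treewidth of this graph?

2

A width-2 tree decomposition is:
Bags: B1 = {4, 6, 7}  B2 = {6, 7, 8}  B3 = {0, 7, 8}  B4 = {1, 7, 8}  B5 = {0, 5, 8}  B6 = {3, 7, 8}  B7 = {2, 6, 8}
Tree: B1–B2, B2–B3, B2–B4, B3–B5, B2–B6, B2–B7
The largest bag has 3 vertices, giving width 2; this decomposition certifies tw(G) ≤ 2. On the other hand G contains the 3-clique {2, 6, 8}. A clique must lie in a single bag of any decomposition, so no decomposition can have width below 2. The upper and lower bounds meet at 2, so that is the treewidth.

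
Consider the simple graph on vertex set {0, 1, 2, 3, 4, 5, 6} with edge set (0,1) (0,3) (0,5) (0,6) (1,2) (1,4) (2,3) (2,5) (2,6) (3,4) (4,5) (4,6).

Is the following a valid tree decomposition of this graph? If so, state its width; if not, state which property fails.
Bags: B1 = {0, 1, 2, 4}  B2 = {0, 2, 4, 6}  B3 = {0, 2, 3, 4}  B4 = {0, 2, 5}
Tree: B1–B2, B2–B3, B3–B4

A tree decomposition must satisfy three properties: every vertex lies in some bag; for every edge, both endpoints lie together in some bag; and for every vertex, the bags containing it form a connected subtree. Here edge (4,5) lies in no bag, so the decomposition is invalid.

No — edge (4,5) lies in no bag.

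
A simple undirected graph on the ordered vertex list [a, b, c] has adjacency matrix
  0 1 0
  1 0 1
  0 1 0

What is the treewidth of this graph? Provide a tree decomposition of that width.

Every bag has size at most 2, so the width is 2 − 1 = 1 and tw(G) ≤ 1. Since G has at least one edge (e.g. b–a), it is not an edgeless graph, so tw(G) ≥ 1. The upper and lower bounds meet at 1, so that is the treewidth.

Treewidth 1.
One optimal decomposition is:
Bags: B1 = {a, b}  B2 = {b, c}
Tree: B1–B2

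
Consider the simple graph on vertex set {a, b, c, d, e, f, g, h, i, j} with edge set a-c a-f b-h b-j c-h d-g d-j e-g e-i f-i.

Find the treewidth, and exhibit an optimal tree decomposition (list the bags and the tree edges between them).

The largest bag has 3 vertices, giving width 2; this decomposition certifies tw(G) ≤ 2. For the lower bound, G contains the cycle i–e–g–d–j–b–h–c–a–f–i, so G is not a forest; only forests have treewidth ≤ 1, hence tw(G) ≥ 2. The upper and lower bounds meet at 2, so that is the treewidth.

Treewidth 2.
One such decomposition:
Bags: B1 = {e, g, i}  B2 = {d, g, i}  B3 = {d, i, j}  B4 = {b, i, j}  B5 = {b, h, i}  B6 = {c, h, i}  B7 = {a, c, i}  B8 = {a, f, i}
Tree: B1–B2, B2–B3, B3–B4, B4–B5, B5–B6, B6–B7, B7–B8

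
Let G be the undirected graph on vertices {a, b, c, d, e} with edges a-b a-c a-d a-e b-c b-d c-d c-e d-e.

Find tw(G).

3

A width-3 tree decomposition is:
Bags: B1 = {a, b, c, d}  B2 = {a, c, d, e}
Tree: B1–B2
The largest bag has 4 vertices, giving width 3; this decomposition certifies tw(G) ≤ 3. On the other hand G contains the 4-clique {a, c, d, e}. A clique must lie in a single bag of any decomposition, so no decomposition can have width below 3. Combining the bounds, tw(G) = 3.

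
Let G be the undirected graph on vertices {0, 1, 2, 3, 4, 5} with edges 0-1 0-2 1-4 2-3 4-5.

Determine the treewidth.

1

A width-1 tree decomposition is:
Bags: B1 = {2, 3}  B2 = {0, 2}  B3 = {0, 1}  B4 = {1, 4}  B5 = {4, 5}
Tree: B1–B2, B2–B3, B3–B4, B4–B5
Every bag has size at most 2, so the width is 2 − 1 = 1 and tw(G) ≤ 1. G has an edge, so its treewidth is at least 1. The upper and lower bounds meet at 1, so that is the treewidth.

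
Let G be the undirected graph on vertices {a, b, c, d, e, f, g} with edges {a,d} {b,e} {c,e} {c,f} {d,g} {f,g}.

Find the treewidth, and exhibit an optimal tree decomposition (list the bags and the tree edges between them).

Treewidth 1.
Bags: B1 = {a, d}  B2 = {d, g}  B3 = {f, g}  B4 = {c, f}  B5 = {c, e}  B6 = {b, e}
Tree: B1–B2, B2–B3, B3–B4, B4–B5, B5–B6

Each bag holds 2 vertices, so the decomposition has width 1, which upper-bounds the treewidth. Since G has at least one edge (e.g. a–d), it is not an edgeless graph, so tw(G) ≥ 1. Therefore the treewidth is 1.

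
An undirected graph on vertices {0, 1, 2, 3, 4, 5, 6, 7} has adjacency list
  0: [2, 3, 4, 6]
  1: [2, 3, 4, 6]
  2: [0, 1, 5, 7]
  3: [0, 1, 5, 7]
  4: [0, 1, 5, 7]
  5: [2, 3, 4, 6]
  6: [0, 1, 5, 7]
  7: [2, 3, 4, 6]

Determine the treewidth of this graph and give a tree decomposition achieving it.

Each bag holds 5 vertices, so the decomposition has width 4, which upper-bounds the treewidth. For the lower bound: the 5 vertex sets {0,6}, {4,7}, {3,5}, {1}, {2} are disjoint, each induces a connected subgraph, and every pair is joined by at least one edge of G. Contracting each set to a single vertex therefore yields K_{5} as a minor, and since treewidth is minor-monotone, tw(G) ≥ tw(K_{5}) = 4. The upper and lower bounds meet at 4, so that is the treewidth.

Treewidth 4.
One optimal decomposition is:
Bags: B1 = {0, 1, 5, 6, 7}  B2 = {0, 1, 4, 5, 7}  B3 = {0, 1, 3, 5, 7}  B4 = {0, 1, 2, 5, 7}
Tree: B1–B2, B2–B3, B3–B4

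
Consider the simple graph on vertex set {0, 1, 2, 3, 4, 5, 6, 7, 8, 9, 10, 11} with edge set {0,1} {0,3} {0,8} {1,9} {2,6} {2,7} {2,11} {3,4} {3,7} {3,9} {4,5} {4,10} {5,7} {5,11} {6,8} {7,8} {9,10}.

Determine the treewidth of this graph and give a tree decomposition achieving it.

Treewidth 3.
One optimal decomposition is:
Bags: B1 = {2, 5, 6, 11}  B2 = {2, 5, 6, 7}  B3 = {5, 6, 7, 8}  B4 = {4, 5, 7, 8}  B5 = {3, 4, 7, 8}  B6 = {0, 3, 4, 8}  B7 = {0, 3, 4, 10}  B8 = {0, 3, 9, 10}  B9 = {0, 1, 9, 10}
Tree: B1–B2, B2–B3, B3–B4, B4–B5, B5–B6, B6–B7, B7–B8, B8–B9

Every bag has size at most 4, so the width is 4 − 1 = 3 and tw(G) ≤ 3. For the lower bound: the 4 vertex sets {2,6,11}, {5}, {7}, {0,3,4,8} are disjoint, each induces a connected subgraph, and every pair is joined by at least one edge of G. Contracting each set to a single vertex therefore yields K_{4} as a minor, and since treewidth is minor-monotone, tw(G) ≥ tw(K_{4}) = 3. Therefore the treewidth is 3.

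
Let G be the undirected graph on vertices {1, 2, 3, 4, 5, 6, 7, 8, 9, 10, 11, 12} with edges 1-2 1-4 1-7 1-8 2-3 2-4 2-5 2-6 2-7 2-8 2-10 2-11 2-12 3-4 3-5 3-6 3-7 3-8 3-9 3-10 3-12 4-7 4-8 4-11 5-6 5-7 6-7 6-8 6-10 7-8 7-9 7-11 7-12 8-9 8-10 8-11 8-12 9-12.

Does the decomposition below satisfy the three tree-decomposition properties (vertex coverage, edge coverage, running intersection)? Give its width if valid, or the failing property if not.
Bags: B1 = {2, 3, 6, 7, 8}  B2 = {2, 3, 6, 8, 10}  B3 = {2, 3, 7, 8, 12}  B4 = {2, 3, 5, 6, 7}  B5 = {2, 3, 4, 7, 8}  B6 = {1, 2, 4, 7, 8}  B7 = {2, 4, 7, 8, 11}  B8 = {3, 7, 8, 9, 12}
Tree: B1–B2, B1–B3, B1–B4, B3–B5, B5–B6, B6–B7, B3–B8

Yes; width 4.

Every vertex of G appears in some bag (union = {1, 2, 3, 4, 5, 6, 7, 8, 9, 10, 11, 12}); every edge is covered by a bag; and for each vertex v the set of bags containing v is connected in the bag tree. The decomposition is therefore valid. The largest bag has 5 vertices, so the width is 4.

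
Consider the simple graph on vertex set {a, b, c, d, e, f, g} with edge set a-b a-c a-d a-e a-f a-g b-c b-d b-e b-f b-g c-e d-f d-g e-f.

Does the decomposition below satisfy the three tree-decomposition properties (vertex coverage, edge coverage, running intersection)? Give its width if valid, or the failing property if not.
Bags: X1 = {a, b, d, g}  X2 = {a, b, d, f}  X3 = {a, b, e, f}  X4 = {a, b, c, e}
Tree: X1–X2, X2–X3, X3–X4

Vertex coverage: the bags together contain {a, b, c, d, e, f, g}, the full vertex set. Edge coverage: each edge of G has both endpoints in at least one bag. Running intersection: for every vertex, the bags containing it form a connected subtree. All three properties hold, so this is a valid tree decomposition of width max|bag| − 1 = 3, and hence tw(G) ≤ 3.

Yes; width 3.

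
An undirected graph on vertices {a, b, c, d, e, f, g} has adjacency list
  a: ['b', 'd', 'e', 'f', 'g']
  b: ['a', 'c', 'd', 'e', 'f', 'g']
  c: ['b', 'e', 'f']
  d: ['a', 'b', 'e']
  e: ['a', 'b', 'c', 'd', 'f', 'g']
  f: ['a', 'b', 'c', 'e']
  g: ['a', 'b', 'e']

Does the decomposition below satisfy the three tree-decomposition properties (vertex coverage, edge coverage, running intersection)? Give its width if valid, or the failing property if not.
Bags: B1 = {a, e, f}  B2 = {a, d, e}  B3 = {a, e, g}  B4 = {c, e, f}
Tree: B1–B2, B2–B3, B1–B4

A tree decomposition must satisfy three properties: every vertex lies in some bag; for every edge, both endpoints lie together in some bag; and for every vertex, the bags containing it form a connected subtree. Here vertex b appears in no bag, so the decomposition is invalid.

No — vertex b appears in no bag.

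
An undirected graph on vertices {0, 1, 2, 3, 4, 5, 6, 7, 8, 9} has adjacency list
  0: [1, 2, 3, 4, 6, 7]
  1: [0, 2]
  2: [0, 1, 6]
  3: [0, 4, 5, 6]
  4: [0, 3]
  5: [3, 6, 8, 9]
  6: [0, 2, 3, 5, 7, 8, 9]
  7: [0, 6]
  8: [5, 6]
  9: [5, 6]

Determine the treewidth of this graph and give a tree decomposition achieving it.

Treewidth 2.
Bags: B1 = {0, 2, 6}  B2 = {0, 6, 7}  B3 = {0, 3, 6}  B4 = {3, 5, 6}  B5 = {0, 1, 2}  B6 = {5, 6, 8}  B7 = {5, 6, 9}  B8 = {0, 3, 4}
Tree: B1–B2, B1–B3, B3–B4, B1–B5, B4–B6, B6–B7, B3–B8

Each bag holds 3 vertices, so the decomposition has width 2, which upper-bounds the treewidth. For the lower bound, the 3 vertices {0, 1, 2} are pairwise adjacent, and any tree decomposition puts a clique entirely inside one bag — forcing width ≥ 2. The upper and lower bounds meet at 2, so that is the treewidth.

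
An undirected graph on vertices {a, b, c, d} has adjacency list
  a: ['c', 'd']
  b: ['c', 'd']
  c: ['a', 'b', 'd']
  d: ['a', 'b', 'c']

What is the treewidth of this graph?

2

A width-2 tree decomposition is:
Bags: B1 = {a, c, d}  B2 = {b, c, d}
Tree: B1–B2
Every bag has size at most 3, so the width is 3 − 1 = 2 and tw(G) ≤ 2. On the other hand G contains the 3-clique {a, c, d}. A clique must lie in a single bag of any decomposition, so no decomposition can have width below 2. Hence tw(G) = 2 exactly.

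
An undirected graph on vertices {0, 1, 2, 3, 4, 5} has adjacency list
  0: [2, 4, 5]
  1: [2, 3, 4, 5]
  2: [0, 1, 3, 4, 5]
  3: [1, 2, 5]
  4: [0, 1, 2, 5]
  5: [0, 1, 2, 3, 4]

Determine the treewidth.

A width-3 tree decomposition is:
Bags: B1 = {1, 2, 3, 5}  B2 = {1, 2, 4, 5}  B3 = {0, 2, 4, 5}
Tree: B1–B2, B2–B3
The largest bag has 4 vertices, giving width 3; this decomposition certifies tw(G) ≤ 3. Conversely, {0, 2, 4, 5} is a clique of size 4, and the vertices of any clique must share a bag in every tree decomposition; so some bag has ≥ 4 vertices and tw(G) ≥ 3. Therefore the treewidth is 3.

3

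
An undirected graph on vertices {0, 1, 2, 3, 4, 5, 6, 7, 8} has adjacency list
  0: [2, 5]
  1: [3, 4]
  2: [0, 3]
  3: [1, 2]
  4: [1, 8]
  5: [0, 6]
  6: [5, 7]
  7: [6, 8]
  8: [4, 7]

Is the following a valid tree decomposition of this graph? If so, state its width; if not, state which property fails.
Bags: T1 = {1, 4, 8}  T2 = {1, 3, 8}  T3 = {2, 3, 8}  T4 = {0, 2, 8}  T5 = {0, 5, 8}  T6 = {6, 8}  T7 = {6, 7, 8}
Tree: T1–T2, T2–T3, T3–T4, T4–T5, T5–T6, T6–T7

No — edge (5,6) lies in no bag.

A tree decomposition must satisfy three properties: every vertex lies in some bag; for every edge, both endpoints lie together in some bag; and for every vertex, the bags containing it form a connected subtree. Here edge (5,6) lies in no bag, so the decomposition is invalid.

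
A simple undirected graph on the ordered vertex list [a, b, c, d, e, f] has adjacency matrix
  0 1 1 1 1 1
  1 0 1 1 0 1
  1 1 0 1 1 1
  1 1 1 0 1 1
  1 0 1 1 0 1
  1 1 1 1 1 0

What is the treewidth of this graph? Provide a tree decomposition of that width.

Treewidth 4.
Bags: B1 = {a, c, d, e, f}  B2 = {a, b, c, d, f}
Tree: B1–B2

Each bag holds 5 vertices, so the decomposition has width 4, which upper-bounds the treewidth. For the lower bound, the 5 vertices {a, c, d, e, f} are pairwise adjacent, and any tree decomposition puts a clique entirely inside one bag — forcing width ≥ 4. The upper and lower bounds meet at 4, so that is the treewidth.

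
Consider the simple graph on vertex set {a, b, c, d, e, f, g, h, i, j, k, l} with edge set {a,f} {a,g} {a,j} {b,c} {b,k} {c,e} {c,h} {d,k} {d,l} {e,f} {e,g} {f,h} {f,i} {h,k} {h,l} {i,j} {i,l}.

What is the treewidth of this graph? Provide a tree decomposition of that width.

The largest bag has 4 vertices, giving width 3; this decomposition certifies tw(G) ≤ 3. For the lower bound: the 4 vertex sets {a,g,j}, {i}, {f}, {c,e,h,l} are disjoint, each induces a connected subgraph, and every pair is joined by at least one edge of G. Contracting each set to a single vertex therefore yields K_{4} as a minor, and since treewidth is minor-monotone, tw(G) ≥ tw(K_{4}) = 3. Combining the bounds, tw(G) = 3.

Treewidth 3.
One such decomposition:
Bags: B1 = {a, g, i, j}  B2 = {a, f, g, i}  B3 = {e, f, g, i}  B4 = {e, f, i, l}  B5 = {e, f, h, l}  B6 = {c, e, h, l}  B7 = {c, d, h, l}  B8 = {c, d, h, k}  B9 = {b, c, d, k}
Tree: B1–B2, B2–B3, B3–B4, B4–B5, B5–B6, B6–B7, B7–B8, B8–B9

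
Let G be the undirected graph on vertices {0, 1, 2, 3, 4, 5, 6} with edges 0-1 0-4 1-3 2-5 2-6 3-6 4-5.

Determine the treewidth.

2

A width-2 tree decomposition is:
Bags: B1 = {0, 1, 4}  B2 = {1, 3, 4}  B3 = {3, 4, 6}  B4 = {2, 4, 6}  B5 = {2, 4, 5}
Tree: B1–B2, B2–B3, B3–B4, B4–B5
Each bag holds 3 vertices, so the decomposition has width 2, which upper-bounds the treewidth. Since 4–0–1–3–6–2–5–4 is a cycle in G, G is not acyclic. Forests are exactly the graphs of treewidth ≤ 1, so tw(G) ≥ 2. The upper and lower bounds meet at 2, so that is the treewidth.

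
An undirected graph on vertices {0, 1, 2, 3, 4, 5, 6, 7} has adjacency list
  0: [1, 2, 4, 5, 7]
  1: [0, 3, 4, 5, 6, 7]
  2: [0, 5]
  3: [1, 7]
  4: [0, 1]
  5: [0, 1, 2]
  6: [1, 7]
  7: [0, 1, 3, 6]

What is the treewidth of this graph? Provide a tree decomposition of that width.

Each bag holds 3 vertices, so the decomposition has width 2, which upper-bounds the treewidth. On the other hand G contains the 3-clique {0, 1, 4}. A clique must lie in a single bag of any decomposition, so no decomposition can have width below 2. The upper and lower bounds meet at 2, so that is the treewidth.

Treewidth 2.
One such decomposition:
Bags: B1 = {0, 1, 7}  B2 = {0, 1, 5}  B3 = {0, 2, 5}  B4 = {0, 1, 4}  B5 = {1, 6, 7}  B6 = {1, 3, 7}
Tree: B1–B2, B2–B3, B1–B4, B1–B5, B5–B6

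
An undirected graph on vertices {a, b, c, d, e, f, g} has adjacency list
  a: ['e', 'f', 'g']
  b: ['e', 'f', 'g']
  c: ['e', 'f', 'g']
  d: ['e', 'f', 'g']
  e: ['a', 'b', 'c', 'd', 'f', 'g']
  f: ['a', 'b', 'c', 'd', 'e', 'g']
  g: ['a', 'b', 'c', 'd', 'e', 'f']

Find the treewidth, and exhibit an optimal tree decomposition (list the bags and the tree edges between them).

Each bag holds 4 vertices, so the decomposition has width 3, which upper-bounds the treewidth. For the lower bound, the 4 vertices {d, e, f, g} are pairwise adjacent, and any tree decomposition puts a clique entirely inside one bag — forcing width ≥ 3. Hence tw(G) = 3 exactly.

Treewidth 3.
One optimal decomposition is:
Bags: B1 = {c, e, f, g}  B2 = {d, e, f, g}  B3 = {b, e, f, g}  B4 = {a, e, f, g}
Tree: B1–B2, B1–B3, B3–B4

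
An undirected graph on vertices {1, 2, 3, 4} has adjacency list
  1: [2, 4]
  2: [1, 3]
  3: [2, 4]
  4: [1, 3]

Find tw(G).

2

A width-2 tree decomposition is:
Bags: B1 = {1, 2, 4}  B2 = {2, 3, 4}
Tree: B1–B2
The largest bag has 3 vertices, giving width 2; this decomposition certifies tw(G) ≤ 2. Since 4–1–2–3–4 is a cycle in G, G is not acyclic. Forests are exactly the graphs of treewidth ≤ 1, so tw(G) ≥ 2. Hence tw(G) = 2 exactly.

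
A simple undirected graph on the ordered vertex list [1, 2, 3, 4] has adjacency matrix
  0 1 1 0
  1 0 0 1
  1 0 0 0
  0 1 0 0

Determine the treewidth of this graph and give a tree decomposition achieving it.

Treewidth 1.
One optimal decomposition is:
Bags: B1 = {2, 4}  B2 = {1, 2}  B3 = {1, 3}
Tree: B1–B2, B2–B3

Every bag has size at most 2, so the width is 2 − 1 = 1 and tw(G) ≤ 1. G has an edge, so its treewidth is at least 1. Hence tw(G) = 1 exactly.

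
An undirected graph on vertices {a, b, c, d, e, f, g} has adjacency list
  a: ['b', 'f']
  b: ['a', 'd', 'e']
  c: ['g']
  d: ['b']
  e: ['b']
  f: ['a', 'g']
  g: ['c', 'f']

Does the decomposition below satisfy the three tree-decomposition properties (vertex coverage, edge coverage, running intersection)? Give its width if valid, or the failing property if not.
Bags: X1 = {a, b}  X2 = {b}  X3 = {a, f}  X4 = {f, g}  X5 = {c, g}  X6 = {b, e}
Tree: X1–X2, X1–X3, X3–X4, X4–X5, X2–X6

No — vertex d appears in no bag.

A tree decomposition must satisfy three properties: every vertex lies in some bag; for every edge, both endpoints lie together in some bag; and for every vertex, the bags containing it form a connected subtree. Here vertex d appears in no bag, so the decomposition is invalid.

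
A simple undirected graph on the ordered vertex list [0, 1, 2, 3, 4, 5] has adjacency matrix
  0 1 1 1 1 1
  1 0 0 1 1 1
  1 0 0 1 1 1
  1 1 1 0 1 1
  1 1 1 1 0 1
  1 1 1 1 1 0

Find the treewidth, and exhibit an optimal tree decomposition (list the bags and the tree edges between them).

The largest bag has 5 vertices, giving width 4; this decomposition certifies tw(G) ≤ 4. Conversely, {0, 1, 3, 4, 5} is a clique of size 5, and the vertices of any clique must share a bag in every tree decomposition; so some bag has ≥ 5 vertices and tw(G) ≥ 4. Combining the bounds, tw(G) = 4.

Treewidth 4.
One such decomposition:
Bags: B1 = {0, 2, 3, 4, 5}  B2 = {0, 1, 3, 4, 5}
Tree: B1–B2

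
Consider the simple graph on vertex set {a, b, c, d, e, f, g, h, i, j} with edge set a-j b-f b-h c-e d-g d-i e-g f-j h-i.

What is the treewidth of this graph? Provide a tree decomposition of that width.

Every bag has size at most 2, so the width is 2 − 1 = 1 and tw(G) ≤ 1. Any graph with an edge has treewidth ≥ 1, and G has the edge c–e. Therefore the treewidth is 1.

Treewidth 1.
Bags: B1 = {c, e}  B2 = {e, g}  B3 = {d, g}  B4 = {d, i}  B5 = {h, i}  B6 = {b, h}  B7 = {b, f}  B8 = {f, j}  B9 = {a, j}
Tree: B1–B2, B2–B3, B3–B4, B4–B5, B5–B6, B6–B7, B7–B8, B8–B9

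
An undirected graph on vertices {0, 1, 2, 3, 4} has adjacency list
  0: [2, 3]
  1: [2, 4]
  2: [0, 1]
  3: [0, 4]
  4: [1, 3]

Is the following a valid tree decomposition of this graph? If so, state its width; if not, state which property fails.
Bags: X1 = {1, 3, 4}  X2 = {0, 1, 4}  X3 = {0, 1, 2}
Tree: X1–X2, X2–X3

No — edge (0,3) lies in no bag.

A tree decomposition must satisfy three properties: every vertex lies in some bag; for every edge, both endpoints lie together in some bag; and for every vertex, the bags containing it form a connected subtree. Here edge (0,3) lies in no bag, so the decomposition is invalid.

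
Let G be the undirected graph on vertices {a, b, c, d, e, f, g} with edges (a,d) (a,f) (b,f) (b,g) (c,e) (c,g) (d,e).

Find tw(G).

2

A width-2 tree decomposition is:
Bags: B1 = {c, d, e}  B2 = {a, c, d}  B3 = {a, c, f}  B4 = {b, c, f}  B5 = {b, c, g}
Tree: B1–B2, B2–B3, B3–B4, B4–B5
Every bag has size at most 3, so the width is 3 − 1 = 2 and tw(G) ≤ 2. The edges c–e–d–a–f–b–g–c form a cycle, so G is not a tree and its treewidth is at least 2. Therefore the treewidth is 2.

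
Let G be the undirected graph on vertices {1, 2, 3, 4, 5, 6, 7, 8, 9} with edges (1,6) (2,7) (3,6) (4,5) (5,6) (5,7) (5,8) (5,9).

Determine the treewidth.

1

A width-1 tree decomposition is:
Bags: B1 = {4, 5}  B2 = {5, 6}  B3 = {5, 9}  B4 = {5, 7}  B5 = {3, 6}  B6 = {2, 7}  B7 = {1, 6}  B8 = {5, 8}
Tree: B1–B2, B1–B3, B3–B4, B2–B5, B4–B6, B5–B7, B3–B8
Every bag has size at most 2, so the width is 2 − 1 = 1 and tw(G) ≤ 1. Since G has at least one edge (e.g. 4–5), it is not an edgeless graph, so tw(G) ≥ 1. Therefore the treewidth is 1.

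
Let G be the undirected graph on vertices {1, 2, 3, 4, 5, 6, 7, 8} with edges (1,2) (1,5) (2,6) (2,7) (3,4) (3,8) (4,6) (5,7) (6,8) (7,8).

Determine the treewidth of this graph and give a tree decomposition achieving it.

Treewidth 2.
One optimal decomposition is:
Bags: B1 = {3, 4, 8}  B2 = {4, 6, 8}  B3 = {6, 7, 8}  B4 = {2, 6, 7}  B5 = {2, 5, 7}  B6 = {1, 2, 5}
Tree: B1–B2, B2–B3, B3–B4, B4–B5, B5–B6

Every bag has size at most 3, so the width is 3 − 1 = 2 and tw(G) ≤ 2. The edges 3–4–6–8–3 form a cycle, so G is not a tree and its treewidth is at least 2. Combining the bounds, tw(G) = 2.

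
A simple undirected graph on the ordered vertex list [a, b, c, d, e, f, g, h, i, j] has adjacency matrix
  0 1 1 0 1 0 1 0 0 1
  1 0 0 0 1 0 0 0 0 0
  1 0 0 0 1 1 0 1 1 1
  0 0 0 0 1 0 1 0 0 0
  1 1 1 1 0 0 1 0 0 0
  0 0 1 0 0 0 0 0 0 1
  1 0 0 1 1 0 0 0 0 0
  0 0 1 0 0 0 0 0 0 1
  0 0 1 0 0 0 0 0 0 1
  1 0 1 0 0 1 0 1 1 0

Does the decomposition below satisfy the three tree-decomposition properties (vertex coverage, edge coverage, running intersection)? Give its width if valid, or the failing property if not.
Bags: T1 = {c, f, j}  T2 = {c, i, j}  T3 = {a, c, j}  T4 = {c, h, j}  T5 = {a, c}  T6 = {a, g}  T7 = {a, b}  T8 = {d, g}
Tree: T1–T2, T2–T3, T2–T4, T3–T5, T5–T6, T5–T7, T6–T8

No — vertex e appears in no bag.

A tree decomposition must satisfy three properties: every vertex lies in some bag; for every edge, both endpoints lie together in some bag; and for every vertex, the bags containing it form a connected subtree. Here vertex e appears in no bag, so the decomposition is invalid.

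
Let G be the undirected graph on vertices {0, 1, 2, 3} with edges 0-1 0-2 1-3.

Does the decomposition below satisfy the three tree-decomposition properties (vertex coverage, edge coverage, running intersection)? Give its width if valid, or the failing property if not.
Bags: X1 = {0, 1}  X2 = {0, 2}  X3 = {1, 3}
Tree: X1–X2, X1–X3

Yes; width 1.

Vertex coverage: the bags together contain {0, 1, 2, 3}, the full vertex set. Edge coverage: each edge of G has both endpoints in at least one bag. Running intersection: for every vertex, the bags containing it form a connected subtree. All three properties hold, so this is a valid tree decomposition of width max|bag| − 1 = 1, and hence tw(G) ≤ 1.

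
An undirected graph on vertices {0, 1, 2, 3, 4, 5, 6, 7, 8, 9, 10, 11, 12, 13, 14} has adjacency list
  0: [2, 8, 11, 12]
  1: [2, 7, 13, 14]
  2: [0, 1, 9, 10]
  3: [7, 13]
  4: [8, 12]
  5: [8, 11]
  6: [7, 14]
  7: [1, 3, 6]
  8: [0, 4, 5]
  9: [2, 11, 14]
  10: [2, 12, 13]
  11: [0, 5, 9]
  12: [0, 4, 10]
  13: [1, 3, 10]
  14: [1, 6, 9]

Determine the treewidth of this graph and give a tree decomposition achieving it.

Treewidth 3.
Bags: B1 = {4, 5, 8, 12}  B2 = {0, 5, 8, 12}  B3 = {0, 5, 11, 12}  B4 = {0, 10, 11, 12}  B5 = {0, 2, 10, 11}  B6 = {2, 9, 10, 11}  B7 = {2, 9, 10, 13}  B8 = {1, 2, 9, 13}  B9 = {1, 9, 13, 14}  B10 = {1, 3, 13, 14}  B11 = {1, 3, 7, 14}  B12 = {3, 6, 7, 14}
Tree: B1–B2, B2–B3, B3–B4, B4–B5, B5–B6, B6–B7, B7–B8, B8–B9, B9–B10, B10–B11, B11–B12

Every bag has size at most 4, so the width is 4 − 1 = 3 and tw(G) ≤ 3. For the lower bound: the 4 vertex sets {4,5,8}, {12}, {0}, {2,9,10,11} are disjoint, each induces a connected subgraph, and every pair is joined by at least one edge of G. Contracting each set to a single vertex therefore yields K_{4} as a minor, and since treewidth is minor-monotone, tw(G) ≥ tw(K_{4}) = 3. Hence tw(G) = 3 exactly.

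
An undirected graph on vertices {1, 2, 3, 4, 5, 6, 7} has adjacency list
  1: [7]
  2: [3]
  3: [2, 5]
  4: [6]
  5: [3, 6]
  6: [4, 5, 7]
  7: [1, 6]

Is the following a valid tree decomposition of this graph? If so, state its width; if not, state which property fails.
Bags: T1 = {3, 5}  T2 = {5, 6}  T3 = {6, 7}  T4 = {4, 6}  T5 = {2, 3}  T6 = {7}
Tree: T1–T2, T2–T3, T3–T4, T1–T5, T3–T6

A tree decomposition must satisfy three properties: every vertex lies in some bag; for every edge, both endpoints lie together in some bag; and for every vertex, the bags containing it form a connected subtree. Here vertex 1 appears in no bag, so the decomposition is invalid.

No — vertex 1 appears in no bag.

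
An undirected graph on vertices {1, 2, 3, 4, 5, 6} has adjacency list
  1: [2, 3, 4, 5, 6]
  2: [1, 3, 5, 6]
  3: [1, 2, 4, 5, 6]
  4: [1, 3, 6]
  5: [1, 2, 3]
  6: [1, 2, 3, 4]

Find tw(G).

A width-3 tree decomposition is:
Bags: B1 = {1, 2, 3, 6}  B2 = {1, 3, 4, 6}  B3 = {1, 2, 3, 5}
Tree: B1–B2, B1–B3
Every bag has size at most 4, so the width is 4 − 1 = 3 and tw(G) ≤ 3. Conversely, {1, 2, 3, 5} is a clique of size 4, and the vertices of any clique must share a bag in every tree decomposition; so some bag has ≥ 4 vertices and tw(G) ≥ 3. Hence tw(G) = 3 exactly.

3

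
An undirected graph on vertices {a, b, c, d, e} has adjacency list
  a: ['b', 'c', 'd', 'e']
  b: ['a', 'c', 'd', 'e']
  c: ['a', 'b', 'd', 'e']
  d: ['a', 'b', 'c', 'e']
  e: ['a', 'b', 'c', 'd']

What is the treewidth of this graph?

A width-4 tree decomposition is:
Bags: B1 = {a, b, c, d, e}
Tree: (single bag)
A single bag containing all 5 vertices is trivially a valid decomposition of width 4. Conversely, {a, b, c, d, e} is a clique of size 5, and the vertices of any clique must share a bag in every tree decomposition; so some bag has ≥ 5 vertices and tw(G) ≥ 4. The upper and lower bounds meet at 4, so that is the treewidth.

4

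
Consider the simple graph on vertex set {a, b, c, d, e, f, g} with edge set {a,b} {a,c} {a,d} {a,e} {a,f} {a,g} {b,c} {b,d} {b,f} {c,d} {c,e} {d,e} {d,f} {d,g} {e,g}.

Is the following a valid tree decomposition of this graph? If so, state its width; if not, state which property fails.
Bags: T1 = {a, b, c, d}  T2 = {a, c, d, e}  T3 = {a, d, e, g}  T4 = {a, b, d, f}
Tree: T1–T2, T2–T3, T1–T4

Every vertex of G appears in some bag (union = {a, b, c, d, e, f, g}); every edge is covered by a bag; and for each vertex v the set of bags containing v is connected in the bag tree. The decomposition is therefore valid. The largest bag has 4 vertices, so the width is 3.

Yes; width 3.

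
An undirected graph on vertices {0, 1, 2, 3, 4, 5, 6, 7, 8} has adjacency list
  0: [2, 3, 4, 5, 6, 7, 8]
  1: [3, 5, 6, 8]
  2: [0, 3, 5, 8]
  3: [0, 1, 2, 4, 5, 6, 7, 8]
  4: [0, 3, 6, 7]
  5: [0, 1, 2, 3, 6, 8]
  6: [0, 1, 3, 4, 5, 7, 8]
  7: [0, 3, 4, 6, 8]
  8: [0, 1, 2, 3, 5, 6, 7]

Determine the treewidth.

4

A width-4 tree decomposition is:
Bags: B1 = {0, 3, 6, 7, 8}  B2 = {0, 3, 5, 6, 8}  B3 = {0, 3, 4, 6, 7}  B4 = {1, 3, 5, 6, 8}  B5 = {0, 2, 3, 5, 8}
Tree: B1–B2, B1–B3, B2–B4, B2–B5
Every bag has size at most 5, so the width is 5 − 1 = 4 and tw(G) ≤ 4. For the lower bound, the 5 vertices {0, 2, 3, 5, 8} are pairwise adjacent, and any tree decomposition puts a clique entirely inside one bag — forcing width ≥ 4. Combining the bounds, tw(G) = 4.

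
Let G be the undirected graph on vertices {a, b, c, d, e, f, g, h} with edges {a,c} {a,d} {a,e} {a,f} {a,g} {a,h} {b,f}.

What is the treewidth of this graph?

1

A width-1 tree decomposition is:
Bags: B1 = {a, g}  B2 = {a, c}  B3 = {a, h}  B4 = {a, f}  B5 = {a, d}  B6 = {b, f}  B7 = {a, e}
Tree: B1–B2, B1–B3, B3–B4, B1–B5, B4–B6, B2–B7
The largest bag has 2 vertices, giving width 1; this decomposition certifies tw(G) ≤ 1. Since G has at least one edge (e.g. a–g), it is not an edgeless graph, so tw(G) ≥ 1. Combining the bounds, tw(G) = 1.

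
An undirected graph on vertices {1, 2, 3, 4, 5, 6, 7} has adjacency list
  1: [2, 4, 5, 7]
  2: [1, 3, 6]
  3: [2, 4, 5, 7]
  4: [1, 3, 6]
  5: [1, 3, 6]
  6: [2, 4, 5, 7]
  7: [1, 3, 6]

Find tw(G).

3

A width-3 tree decomposition is:
Bags: B1 = {1, 2, 3, 6}  B2 = {1, 3, 5, 6}  B3 = {1, 3, 6, 7}  B4 = {1, 3, 4, 6}
Tree: B1–B2, B2–B3, B3–B4
Every bag has size at most 4, so the width is 4 − 1 = 3 and tw(G) ≤ 3. For the lower bound: the 4 vertex sets {2,3}, {5,6}, {1}, {7} are disjoint, each induces a connected subgraph, and every pair is joined by at least one edge of G. Contracting each set to a single vertex therefore yields K_{4} as a minor, and since treewidth is minor-monotone, tw(G) ≥ tw(K_{4}) = 3. Combining the bounds, tw(G) = 3.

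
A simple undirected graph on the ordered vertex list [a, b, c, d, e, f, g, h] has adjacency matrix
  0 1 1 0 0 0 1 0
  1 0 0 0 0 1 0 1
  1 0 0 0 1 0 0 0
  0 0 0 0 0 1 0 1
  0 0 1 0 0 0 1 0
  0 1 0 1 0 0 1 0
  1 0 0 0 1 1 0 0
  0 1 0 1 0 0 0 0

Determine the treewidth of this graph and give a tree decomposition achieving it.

The largest bag has 3 vertices, giving width 2; this decomposition certifies tw(G) ≤ 2. For the lower bound, G contains the cycle e–c–a–g–e, so G is not a forest; only forests have treewidth ≤ 1, hence tw(G) ≥ 2. Therefore the treewidth is 2.

Treewidth 2.
Bags: B1 = {c, e, g}  B2 = {a, c, g}  B3 = {a, f, g}  B4 = {a, b, f}  B5 = {b, d, f}  B6 = {b, d, h}
Tree: B1–B2, B2–B3, B3–B4, B4–B5, B5–B6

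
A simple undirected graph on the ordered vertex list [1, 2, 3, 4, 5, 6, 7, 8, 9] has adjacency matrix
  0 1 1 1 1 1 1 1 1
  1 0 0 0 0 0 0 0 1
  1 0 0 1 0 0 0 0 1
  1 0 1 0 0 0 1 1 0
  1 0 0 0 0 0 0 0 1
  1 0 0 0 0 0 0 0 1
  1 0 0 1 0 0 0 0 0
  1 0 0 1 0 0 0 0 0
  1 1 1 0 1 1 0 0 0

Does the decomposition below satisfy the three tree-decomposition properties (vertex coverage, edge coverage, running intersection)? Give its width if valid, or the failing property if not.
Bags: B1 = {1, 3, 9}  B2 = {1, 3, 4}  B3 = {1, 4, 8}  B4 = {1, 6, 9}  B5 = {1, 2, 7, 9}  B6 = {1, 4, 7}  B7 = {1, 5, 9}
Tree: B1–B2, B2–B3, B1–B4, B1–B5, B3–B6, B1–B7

No — bags containing vertex 7 are not connected in the tree.

A tree decomposition must satisfy three properties: every vertex lies in some bag; for every edge, both endpoints lie together in some bag; and for every vertex, the bags containing it form a connected subtree. Here bags containing vertex 7 are not connected in the tree, so the decomposition is invalid.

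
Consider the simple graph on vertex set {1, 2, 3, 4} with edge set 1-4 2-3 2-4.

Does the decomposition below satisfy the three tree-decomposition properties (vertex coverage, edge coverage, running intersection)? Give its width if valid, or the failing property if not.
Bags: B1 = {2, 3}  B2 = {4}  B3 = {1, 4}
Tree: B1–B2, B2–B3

A tree decomposition must satisfy three properties: every vertex lies in some bag; for every edge, both endpoints lie together in some bag; and for every vertex, the bags containing it form a connected subtree. Here edge (2,4) lies in no bag, so the decomposition is invalid.

No — edge (2,4) lies in no bag.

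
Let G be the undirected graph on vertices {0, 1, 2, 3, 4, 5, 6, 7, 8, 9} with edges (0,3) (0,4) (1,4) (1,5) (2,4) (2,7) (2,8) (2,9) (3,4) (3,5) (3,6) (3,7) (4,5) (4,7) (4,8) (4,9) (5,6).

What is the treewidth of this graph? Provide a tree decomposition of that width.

Treewidth 2.
Bags: B1 = {3, 4, 5}  B2 = {0, 3, 4}  B3 = {3, 4, 7}  B4 = {2, 4, 7}  B5 = {3, 5, 6}  B6 = {2, 4, 9}  B7 = {2, 4, 8}  B8 = {1, 4, 5}
Tree: B1–B2, B1–B3, B3–B4, B1–B5, B4–B6, B6–B7, B1–B8

Each bag holds 3 vertices, so the decomposition has width 2, which upper-bounds the treewidth. On the other hand G contains the 3-clique {0, 3, 4}. A clique must lie in a single bag of any decomposition, so no decomposition can have width below 2. Combining the bounds, tw(G) = 2.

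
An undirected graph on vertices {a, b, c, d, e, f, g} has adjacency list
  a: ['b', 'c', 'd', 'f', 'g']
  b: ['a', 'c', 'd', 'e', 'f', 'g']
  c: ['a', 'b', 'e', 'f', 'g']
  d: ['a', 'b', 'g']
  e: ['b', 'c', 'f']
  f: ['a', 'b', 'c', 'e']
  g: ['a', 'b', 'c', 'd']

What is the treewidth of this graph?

A width-3 tree decomposition is:
Bags: B1 = {a, b, c, f}  B2 = {b, c, e, f}  B3 = {a, b, c, g}  B4 = {a, b, d, g}
Tree: B1–B2, B1–B3, B3–B4
The largest bag has 4 vertices, giving width 3; this decomposition certifies tw(G) ≤ 3. On the other hand G contains the 4-clique {a, b, d, g}. A clique must lie in a single bag of any decomposition, so no decomposition can have width below 3. The upper and lower bounds meet at 3, so that is the treewidth.

3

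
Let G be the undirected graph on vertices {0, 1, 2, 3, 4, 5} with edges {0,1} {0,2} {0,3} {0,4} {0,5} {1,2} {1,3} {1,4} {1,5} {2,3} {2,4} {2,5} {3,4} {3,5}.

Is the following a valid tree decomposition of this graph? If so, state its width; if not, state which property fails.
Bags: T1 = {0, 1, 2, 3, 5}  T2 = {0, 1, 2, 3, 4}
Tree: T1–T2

Yes; width 4.

Checking the three conditions: (i) the bags cover all of {0, 1, 2, 3, 4, 5}; (ii) for each edge, some bag contains both endpoints; (iii) the bags containing any fixed vertex form a subtree. All hold, so the decomposition is valid with width 5 − 1 = 4.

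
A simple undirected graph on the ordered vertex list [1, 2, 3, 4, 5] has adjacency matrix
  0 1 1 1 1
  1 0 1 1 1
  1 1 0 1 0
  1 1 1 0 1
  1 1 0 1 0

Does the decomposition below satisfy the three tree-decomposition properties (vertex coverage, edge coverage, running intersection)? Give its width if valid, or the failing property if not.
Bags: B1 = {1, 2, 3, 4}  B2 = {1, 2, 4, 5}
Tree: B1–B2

Yes; width 3.

Every vertex of G appears in some bag (union = {1, 2, 3, 4, 5}); every edge is covered by a bag; and for each vertex v the set of bags containing v is connected in the bag tree. The decomposition is therefore valid. The largest bag has 4 vertices, so the width is 3.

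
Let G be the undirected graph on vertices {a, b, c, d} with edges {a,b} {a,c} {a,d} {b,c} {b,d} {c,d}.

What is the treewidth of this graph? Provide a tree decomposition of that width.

Treewidth 3.
One such decomposition:
Bags: B1 = {a, b, c, d}
Tree: (single bag)

A single bag containing all 4 vertices is trivially a valid decomposition of width 3. On the other hand G contains the 4-clique {a, b, c, d}. A clique must lie in a single bag of any decomposition, so no decomposition can have width below 3. Combining the bounds, tw(G) = 3.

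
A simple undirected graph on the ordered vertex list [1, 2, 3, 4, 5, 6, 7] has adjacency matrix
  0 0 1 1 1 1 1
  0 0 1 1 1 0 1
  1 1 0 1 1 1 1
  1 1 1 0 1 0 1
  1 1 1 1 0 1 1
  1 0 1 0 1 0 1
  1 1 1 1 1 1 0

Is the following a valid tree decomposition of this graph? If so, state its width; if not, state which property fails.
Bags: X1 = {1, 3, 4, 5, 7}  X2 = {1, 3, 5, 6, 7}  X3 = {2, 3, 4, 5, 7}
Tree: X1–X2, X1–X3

Checking the three conditions: (i) the bags cover all of {1, 2, 3, 4, 5, 6, 7}; (ii) for each edge, some bag contains both endpoints; (iii) the bags containing any fixed vertex form a subtree. All hold, so the decomposition is valid with width 5 − 1 = 4.

Yes; width 4.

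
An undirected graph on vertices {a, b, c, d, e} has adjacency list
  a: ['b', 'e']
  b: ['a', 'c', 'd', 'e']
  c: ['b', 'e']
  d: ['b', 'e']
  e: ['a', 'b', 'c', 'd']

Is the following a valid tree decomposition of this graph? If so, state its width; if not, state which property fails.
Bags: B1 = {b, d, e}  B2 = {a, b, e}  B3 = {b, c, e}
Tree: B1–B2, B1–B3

Checking the three conditions: (i) the bags cover all of {a, b, c, d, e}; (ii) for each edge, some bag contains both endpoints; (iii) the bags containing any fixed vertex form a subtree. All hold, so the decomposition is valid with width 3 − 1 = 2.

Yes; width 2.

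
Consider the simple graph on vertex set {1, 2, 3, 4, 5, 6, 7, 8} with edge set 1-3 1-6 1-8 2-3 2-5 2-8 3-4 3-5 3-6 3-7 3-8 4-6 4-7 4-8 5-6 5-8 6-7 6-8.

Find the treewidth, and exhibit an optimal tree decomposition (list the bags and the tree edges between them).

Every bag has size at most 4, so the width is 4 − 1 = 3 and tw(G) ≤ 3. Conversely, {2, 3, 5, 8} is a clique of size 4, and the vertices of any clique must share a bag in every tree decomposition; so some bag has ≥ 4 vertices and tw(G) ≥ 3. Therefore the treewidth is 3.

Treewidth 3.
One such decomposition:
Bags: B1 = {3, 4, 6, 8}  B2 = {3, 5, 6, 8}  B3 = {2, 3, 5, 8}  B4 = {1, 3, 6, 8}  B5 = {3, 4, 6, 7}
Tree: B1–B2, B2–B3, B2–B4, B1–B5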